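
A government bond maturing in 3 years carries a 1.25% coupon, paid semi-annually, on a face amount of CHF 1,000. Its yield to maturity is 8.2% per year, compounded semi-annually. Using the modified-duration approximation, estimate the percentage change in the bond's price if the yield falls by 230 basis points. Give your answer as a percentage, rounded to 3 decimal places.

Periodic yield y = 0.041. Modified duration first:
  t   CF        PV=CF/(1+0.041)^t    t·PV
  1         6.25         6.0038         6.0038
  2         6.25         5.7674        11.5348
  3         6.25         5.5402        16.6207
  4         6.25         5.3220        21.2881
  5         6.25         5.1124        25.5621
  6     1,006.25       790.6814     4,744.0883
  Σ                    818.4273     4,825.0978
P = 818.4273; D_Mac = 5.89557 half-year periods = 2.94779 yrs; D_mod = 2.94779/(1+0.041) = 2.83169 yrs.
ΔP/P ≈ -D_mod · Δy = -2.83169 × (-0.023) = +0.065129 = +6.5129%.

+6.513%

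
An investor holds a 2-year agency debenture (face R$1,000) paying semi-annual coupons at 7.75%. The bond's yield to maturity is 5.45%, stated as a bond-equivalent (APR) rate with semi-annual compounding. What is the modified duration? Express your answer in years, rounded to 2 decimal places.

Periodic yield y = 0.02725. First find Macaulay duration:
  t   CF        PV=CF/(1+0.02725)^t    t·PV
  1        38.75        37.7221        37.7221
  2        38.75        36.7214        73.4428
  3        38.75        35.7473       107.2419
  4     1,038.75       932.8384     3,731.3538
  Σ                  1,043.0292     3,949.7606
P = 1,043.0292; Macaulay duration = 3,949.7606 / 1,043.0292 = 3.78682 half-year periods = 1.89341 years.
Modified duration = D_Mac / (1 + y) = 1.89341 / 1.02725 = 1.84318 years.

1.84 years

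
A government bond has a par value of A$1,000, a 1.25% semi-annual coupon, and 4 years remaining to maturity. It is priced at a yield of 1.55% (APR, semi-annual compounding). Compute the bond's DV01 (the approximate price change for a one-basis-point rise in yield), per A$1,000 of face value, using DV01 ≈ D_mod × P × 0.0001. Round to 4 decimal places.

Periodic yield y = 0.00775.
  t   CF        PV=CF/(1+0.00775)^t    t·PV
  1         6.25         6.2019         6.2019
  2         6.25         6.1542        12.3085
  3         6.25         6.1069        18.3207
  4         6.25         6.0599        24.2398
  5         6.25         6.0133        30.0667
  6         6.25         5.9671        35.8026
  7         6.25         5.9212        41.4485
  8     1,006.25       945.9832     7,567.8659
  Σ                    988.4079     7,736.2546
P = 988.4079; D_Mac = 7.82699 half-year periods = 3.91349 yrs; D_mod = 3.88340 yrs.
DV01 ≈ 3.88340 × 988.4079 × 0.0001 = 0.383838.

A$0.3838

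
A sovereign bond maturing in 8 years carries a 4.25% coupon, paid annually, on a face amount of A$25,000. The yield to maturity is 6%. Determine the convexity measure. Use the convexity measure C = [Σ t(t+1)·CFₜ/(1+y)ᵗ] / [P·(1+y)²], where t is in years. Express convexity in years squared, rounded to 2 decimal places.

With y = 0.06:
  t   CF        PV=CF/(1+0.06)^t    t·PV        t(t+1)·PV
  1     1,062.50     1,002.3585     1,002.3585       2,004.7170
  2     1,062.50       945.6212     1,891.2424       5,673.7273
  3     1,062.50       892.0955     2,676.2865      10,705.1459
  4     1,062.50       841.5995     3,366.3981      16,831.9903
  5     1,062.50       793.9618     3,969.8090      23,818.8543
  6     1,062.50       749.0206     4,494.1234      31,458.8641
  7     1,062.50       706.6232     4,946.3623      39,570.8983
  8    26,062.50    16,351.9349   130,815.4794   1,177,339.3148
  Σ                 22,283.2152   153,162.0597   1,307,403.5119
P = 22,283.2152.
Convexity = Σ t(t+1)·PV / [P·(1+y)²] = 1,307,403.5119 / (22,283.2152 × 1.123600) = 52.21798.

52.22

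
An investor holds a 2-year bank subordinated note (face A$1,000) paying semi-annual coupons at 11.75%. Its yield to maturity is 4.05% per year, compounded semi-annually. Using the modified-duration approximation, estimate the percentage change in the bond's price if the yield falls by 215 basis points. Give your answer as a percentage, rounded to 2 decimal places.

+3.90%

Periodic yield y = 0.02025. Modified duration first:
  t   CF        PV=CF/(1+0.02025)^t    t·PV
  1        58.75        57.5839        57.5839
  2        58.75        56.4410       112.8820
  3        58.75        55.3208       165.9623
  4     1,058.75       977.1630     3,908.6520
  Σ                  1,146.5087     4,245.0801
P = 1,146.5087; D_Mac = 3.70261 half-year periods = 1.85131 yrs; D_mod = 1.85131/(1+0.02025) = 1.81456 yrs.
ΔP/P ≈ -D_mod · Δy = -1.81456 × (-0.0215) = +0.039013 = +3.9013%.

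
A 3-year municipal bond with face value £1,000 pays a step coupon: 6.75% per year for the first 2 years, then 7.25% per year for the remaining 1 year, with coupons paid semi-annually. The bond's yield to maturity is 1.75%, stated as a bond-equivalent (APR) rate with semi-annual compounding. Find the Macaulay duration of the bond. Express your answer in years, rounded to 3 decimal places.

Periodic yield y = 0.00875. Discount each cash flow and weight by its period:
  t   CF        PV=CF/(1+0.00875)^t    t·PV
  1        33.75        33.4572        33.4572
  2        33.75        33.1670        66.3341
  3        33.75        32.8793        98.6380
  4        33.75        32.5941       130.3766
  5        36.25        34.7049       173.5243
  6     1,036.25       983.4748     5,900.8491
  Σ                  1,150.2775     6,403.1793
Price P = Σ PV = 1,150.2775.
Macaulay duration = Σ(t·PV) / P = 6,403.1793 / 1,150.2775 = 5.56664 half-year periods.
In years: 5.56664 / 2 = 2.78332 years.

2.783 years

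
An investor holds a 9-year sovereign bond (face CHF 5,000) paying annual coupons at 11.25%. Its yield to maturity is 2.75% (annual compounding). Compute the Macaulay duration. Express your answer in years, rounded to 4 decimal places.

Periodic yield y = 0.0275. Discount each cash flow and weight by its year:
  t   CF        PV=CF/(1+0.0275)^t    t·PV
  1       562.50       547.4453       547.4453
  2       562.50       532.7934     1,065.5869
  3       562.50       518.5338     1,555.6013
  4       562.50       504.6557     2,018.6229
  5       562.50       491.1491     2,455.7456
  6       562.50       478.0040     2,868.0241
  7       562.50       465.2107     3,256.4750
  8       562.50       452.7598     3,622.0786
  9     5,562.50     4,357.4614    39,217.1526
  Σ                  8,348.0133    56,606.7323
Price P = Σ PV = 8,348.0133.
Macaulay duration = Σ(t·PV) / P = 56,606.7323 / 8,348.0133 = 6.78086 years.

6.7809 years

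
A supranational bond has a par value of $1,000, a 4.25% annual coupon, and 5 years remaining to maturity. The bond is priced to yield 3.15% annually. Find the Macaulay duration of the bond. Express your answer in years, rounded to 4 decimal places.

Periodic yield y = 0.0315. Discount each cash flow and weight by its year:
  t   CF        PV=CF/(1+0.0315)^t    t·PV
  1        42.50        41.2021        41.2021
  2        42.50        39.9439        79.8878
  3        42.50        38.7241       116.1723
  4        42.50        37.5415       150.1661
  5     1,042.50       892.7501     4,463.7504
  Σ                  1,050.1617     4,851.1788
Price P = Σ PV = 1,050.1617.
Macaulay duration = Σ(t·PV) / P = 4,851.1788 / 1,050.1617 = 4.61946 years.

4.6195 years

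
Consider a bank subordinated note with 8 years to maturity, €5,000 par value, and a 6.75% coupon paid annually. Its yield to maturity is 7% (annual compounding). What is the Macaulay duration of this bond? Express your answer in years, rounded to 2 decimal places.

6.42 years

Periodic yield y = 0.07. Discount each cash flow and weight by its year:
  t   CF        PV=CF/(1+0.07)^t    t·PV
  1       337.50       315.4206       315.4206
  2       337.50       294.7856       589.5711
  3       337.50       275.5005       826.5016
  4       337.50       257.4771     1,029.9085
  5       337.50       240.6328     1,203.1642
  6       337.50       224.8905     1,349.3430
  7       337.50       210.1780     1,471.2463
  8     5,337.50     3,106.4736    24,851.7888
  Σ                  4,925.3588    31,636.9441
Price P = Σ PV = 4,925.3588.
Macaulay duration = Σ(t·PV) / P = 31,636.9441 / 4,925.3588 = 6.42328 years.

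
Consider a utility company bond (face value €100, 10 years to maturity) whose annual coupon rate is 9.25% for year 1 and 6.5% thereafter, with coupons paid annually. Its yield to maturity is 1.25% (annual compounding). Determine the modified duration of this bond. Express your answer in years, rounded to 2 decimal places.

7.90 years

Periodic yield y = 0.0125. First find Macaulay duration:
  t   CF        PV=CF/(1+0.0125)^t    t·PV
  1         9.25         9.1358         9.1358
  2         6.50         6.3405        12.6810
  3         6.50         6.2622        18.7867
  4         6.50         6.1849        24.7396
  5         6.50         6.1086        30.5428
  6         6.50         6.0331        36.1988
  7         6.50         5.9587        41.7106
  8         6.50         5.8851        47.0807
  9         6.50         5.8124        52.3119
  10      106.50        94.0588       940.5877
  Σ                    151.7801     1,213.7755
P = 151.7801; Macaulay duration = 1,213.7755 / 151.7801 = 7.99694 years.
Modified duration = D_Mac / (1 + y) = 7.99694 / 1.0125 = 7.89821 years.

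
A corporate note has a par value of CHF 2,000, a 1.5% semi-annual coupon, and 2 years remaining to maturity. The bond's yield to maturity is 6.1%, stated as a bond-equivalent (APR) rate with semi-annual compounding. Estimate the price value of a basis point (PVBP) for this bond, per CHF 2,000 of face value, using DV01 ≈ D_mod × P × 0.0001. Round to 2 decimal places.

CHF 0.35

Periodic yield y = 0.0305.
  t   CF        PV=CF/(1+0.0305)^t    t·PV
  1        15.00        14.5560        14.5560
  2        15.00        14.1252        28.2504
  3        15.00        13.7072        41.1215
  4     2,015.00     1,786.8293     7,147.3172
  Σ                  1,829.2177     7,231.2452
P = 1,829.2177; D_Mac = 3.95319 half-year periods = 1.97659 yrs; D_mod = 1.91809 yrs.
DV01 ≈ 1.91809 × 1,829.2177 × 0.0001 = 0.350861.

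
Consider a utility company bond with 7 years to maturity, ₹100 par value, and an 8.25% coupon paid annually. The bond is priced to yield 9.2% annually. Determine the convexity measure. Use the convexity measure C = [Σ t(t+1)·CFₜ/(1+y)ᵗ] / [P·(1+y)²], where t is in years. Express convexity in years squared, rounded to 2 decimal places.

34.22

With y = 0.092:
  t   CF        PV=CF/(1+0.092)^t    t·PV        t(t+1)·PV
  1         8.25         7.5549         7.5549          15.1099
  2         8.25         6.9184        13.8369          41.5107
  3         8.25         6.3356        19.0067          76.0269
  4         8.25         5.8018        23.2072         116.0362
  5         8.25         5.3130        26.5651         159.3903
  6         8.25         4.8654        29.1924         204.3466
  7       108.25        58.4614       409.2300       3,273.8401
  Σ                     95.2506       528.5932       3,886.2607
P = 95.2506.
Convexity = Σ t(t+1)·PV / [P·(1+y)²] = 3,886.2607 / (95.2506 × 1.192464) = 34.21518.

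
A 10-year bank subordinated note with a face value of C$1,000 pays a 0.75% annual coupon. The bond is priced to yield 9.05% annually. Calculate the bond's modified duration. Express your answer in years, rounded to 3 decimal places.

Periodic yield y = 0.0905. First find Macaulay duration:
  t   CF        PV=CF/(1+0.0905)^t    t·PV
  1         7.50         6.8776         6.8776
  2         7.50         6.3068        12.6136
  3         7.50         5.7834        17.3502
  4         7.50         5.3035        21.2138
  5         7.50         4.8633        24.3166
  6         7.50         4.4597        26.7583
  7         7.50         4.0896        28.6272
  8         7.50         3.7502        30.0017
  9         7.50         3.4390        30.9509
  10    1,007.50       423.6316     4,236.3161
  Σ                    468.5047     4,435.0260
P = 468.5047; Macaulay duration = 4,435.0260 / 468.5047 = 9.46634 years.
Modified duration = D_Mac / (1 + y) = 9.46634 / 1.0905 = 8.68074 years.

8.681 years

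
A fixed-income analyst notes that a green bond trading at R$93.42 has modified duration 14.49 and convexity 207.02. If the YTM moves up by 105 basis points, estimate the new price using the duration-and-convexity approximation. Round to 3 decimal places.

R$80.273

Duration effect: -D_mod·Δy = -14.49 × (+0.0105) = -0.152145
Convexity effect: ½·C·(Δy)² = 0.5 × 207.02 × (0.0105)² = +0.0114119775
ΔP/P ≈ -0.152145 + 0.0114119775 = -0.1407330225
New price ≈ 93.42 × (1 - 0.1407330225) = 80.27272103805.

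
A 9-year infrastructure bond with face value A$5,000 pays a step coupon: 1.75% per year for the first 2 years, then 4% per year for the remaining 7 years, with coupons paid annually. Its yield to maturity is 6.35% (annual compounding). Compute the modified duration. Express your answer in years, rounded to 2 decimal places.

7.44 years

Periodic yield y = 0.0635. First find Macaulay duration:
  t   CF        PV=CF/(1+0.0635)^t    t·PV
  1        87.50        82.2755        82.2755
  2        87.50        77.3630       154.7259
  3       200.00       166.2714       498.8142
  4       200.00       156.3436       625.3743
  5       200.00       147.0085       735.0426
  6       200.00       138.2309       829.3852
  7       200.00       129.9773       909.8412
  8       200.00       122.2166       977.7324
  9     5,200.00     2,987.8989    26,891.0899
  Σ                  4,007.5856    31,704.2812
P = 4,007.5856; Macaulay duration = 31,704.2812 / 4,007.5856 = 7.91107 years.
Modified duration = D_Mac / (1 + y) = 7.91107 / 1.0635 = 7.43871 years.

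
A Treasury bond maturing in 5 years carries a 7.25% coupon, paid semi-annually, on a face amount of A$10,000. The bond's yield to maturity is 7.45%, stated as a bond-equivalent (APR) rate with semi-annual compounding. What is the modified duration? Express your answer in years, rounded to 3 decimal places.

4.125 years

Periodic yield y = 0.03725. First find Macaulay duration:
  t   CF        PV=CF/(1+0.03725)^t    t·PV
  1       362.50       349.4818       349.4818
  2       362.50       336.9311       673.8622
  3       362.50       324.8312       974.4935
  4       362.50       313.1657     1,252.6629
  5       362.50       301.9192     1,509.5962
  6       362.50       291.0766     1,746.4598
  7       362.50       280.6234     1,964.3639
  8       362.50       270.5456     2,164.3647
  9       362.50       260.8297     2,347.4672
  10   10,362.50     7,188.3648    71,883.6479
  Σ                  9,917.7692    84,866.4003
P = 9,917.7692; Macaulay duration = 84,866.4003 / 9,917.7692 = 8.55700 half-year periods = 4.27850 years.
Modified duration = D_Mac / (1 + y) = 4.27850 / 1.03725 = 4.12485 years.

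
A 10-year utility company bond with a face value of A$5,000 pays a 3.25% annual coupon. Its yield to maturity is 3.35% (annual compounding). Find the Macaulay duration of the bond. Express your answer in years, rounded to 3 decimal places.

Periodic yield y = 0.0335. Discount each cash flow and weight by its year:
  t   CF        PV=CF/(1+0.0335)^t    t·PV
  1       162.50       157.2327       157.2327
  2       162.50       152.1361       304.2723
  3       162.50       147.2048       441.6144
  4       162.50       142.4333       569.7331
  5       162.50       137.8164       689.0821
  6       162.50       133.3492       800.0953
  7       162.50       129.0268       903.1877
  8       162.50       124.8445       998.7562
  9       162.50       120.7978     1,087.1802
  10    5,162.50     3,713.2591    37,132.5911
  Σ                  4,958.1008    43,083.7451
Price P = Σ PV = 4,958.1008.
Macaulay duration = Σ(t·PV) / P = 43,083.7451 / 4,958.1008 = 8.68957 years.

8.690 years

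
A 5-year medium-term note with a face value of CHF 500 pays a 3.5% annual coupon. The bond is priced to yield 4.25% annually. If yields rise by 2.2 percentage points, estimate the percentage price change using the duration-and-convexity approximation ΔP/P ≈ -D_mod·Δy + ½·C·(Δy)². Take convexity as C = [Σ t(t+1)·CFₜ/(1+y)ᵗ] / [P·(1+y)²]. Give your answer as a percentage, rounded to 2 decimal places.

-9.24%

With y = 0.0425:
  t   CF        PV=CF/(1+0.0425)^t    t·PV        t(t+1)·PV
  1        17.50        16.7866        16.7866          33.5731
  2        17.50        16.1022        32.2045          96.6134
  3        17.50        15.4458        46.3373         185.3494
  4        17.50        14.8161        59.2644         296.3219
  5       517.50       420.2716     2,101.3580      12,608.1478
  Σ                    483.4223     2,255.9507      13,220.0056
P = 483.4223; D_Mac = 4.66663 yrs; D_mod = 4.47638 yrs; C = 25.16245.
Duration effect: -4.47638 × (+0.022) = -0.098480
Convexity effect: 0.5 × 25.16245 × (0.022)² = +0.0060893
ΔP/P ≈ -0.098480 + 0.0060893 = -0.092391 = -9.2391%.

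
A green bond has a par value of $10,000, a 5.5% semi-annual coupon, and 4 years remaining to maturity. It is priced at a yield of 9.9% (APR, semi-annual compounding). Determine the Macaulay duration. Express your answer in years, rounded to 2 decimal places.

3.61 years

Periodic yield y = 0.0495. Discount each cash flow and weight by its period:
  t   CF        PV=CF/(1+0.0495)^t    t·PV
  1       275.00       262.0295       262.0295
  2       275.00       249.6708       499.3417
  3       275.00       237.8950       713.6851
  4       275.00       226.6746       906.6985
  5       275.00       215.9835     1,079.9173
  6       275.00       205.7965     1,234.7791
  7       275.00       196.0901     1,372.6305
  8    10,275.00     6,981.0747    55,848.5979
  Σ                  8,575.2148    61,917.6796
Price P = Σ PV = 8,575.2148.
Macaulay duration = Σ(t·PV) / P = 61,917.6796 / 8,575.2148 = 7.22054 half-year periods.
In years: 7.22054 / 2 = 3.61027 years.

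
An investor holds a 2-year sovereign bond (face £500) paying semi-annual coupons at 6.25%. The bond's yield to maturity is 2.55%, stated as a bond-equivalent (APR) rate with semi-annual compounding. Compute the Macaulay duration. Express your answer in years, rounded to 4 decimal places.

Periodic yield y = 0.01275. Discount each cash flow and weight by its period:
  t   CF        PV=CF/(1+0.01275)^t    t·PV
  1       15.625        15.4283        15.4283
  2       15.625        15.2341        30.4681
  3       15.625        15.0423        45.1268
  4      515.625       490.1454     1,960.5817
  Σ                    535.8500     2,051.6049
Price P = Σ PV = 535.8500.
Macaulay duration = Σ(t·PV) / P = 2,051.6049 / 535.8500 = 3.82869 half-year periods.
In years: 3.82869 / 2 = 1.91435 years.

1.9143 years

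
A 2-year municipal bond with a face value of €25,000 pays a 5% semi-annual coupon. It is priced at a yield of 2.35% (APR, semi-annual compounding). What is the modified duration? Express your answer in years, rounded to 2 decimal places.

1.91 years

Periodic yield y = 0.01175. First find Macaulay duration:
  t   CF        PV=CF/(1+0.01175)^t    t·PV
  1       625.00       617.7415       617.7415
  2       625.00       610.5674     1,221.1347
  3       625.00       603.4765     1,810.4296
  4    25,625.00    24,455.1889    97,820.7556
  Σ                 26,286.9743   101,470.0614
P = 26,286.9743; Macaulay duration = 101,470.0614 / 26,286.9743 = 3.86009 half-year periods = 1.93004 years.
Modified duration = D_Mac / (1 + y) = 1.93004 / 1.01175 = 1.90763 years.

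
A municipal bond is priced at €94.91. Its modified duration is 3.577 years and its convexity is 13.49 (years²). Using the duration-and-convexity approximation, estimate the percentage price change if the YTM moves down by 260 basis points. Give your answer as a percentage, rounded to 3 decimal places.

+9.756%

Duration effect: -D_mod·Δy = -3.577 × (-0.026) = +0.093002
Convexity effect: ½·C·(Δy)² = 0.5 × 13.49 × (-0.026)² = +0.00455962
ΔP/P ≈ +0.093002 + 0.00455962 = +0.09756162
= +9.756162%.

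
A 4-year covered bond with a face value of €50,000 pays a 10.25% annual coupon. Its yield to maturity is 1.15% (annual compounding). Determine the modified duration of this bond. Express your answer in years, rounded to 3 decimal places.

3.514 years

Periodic yield y = 0.0115. First find Macaulay duration:
  t   CF        PV=CF/(1+0.0115)^t    t·PV
  1     5,125.00     5,066.7326     5,066.7326
  2     5,125.00     5,009.1276    10,018.2552
  3     5,125.00     4,952.1776    14,856.5327
  4    55,125.00    52,660.5092   210,642.0367
  Σ                 67,688.5469   240,583.5572
P = 67,688.5469; Macaulay duration = 240,583.5572 / 67,688.5469 = 3.55427 years.
Modified duration = D_Mac / (1 + y) = 3.55427 / 1.0115 = 3.51386 years.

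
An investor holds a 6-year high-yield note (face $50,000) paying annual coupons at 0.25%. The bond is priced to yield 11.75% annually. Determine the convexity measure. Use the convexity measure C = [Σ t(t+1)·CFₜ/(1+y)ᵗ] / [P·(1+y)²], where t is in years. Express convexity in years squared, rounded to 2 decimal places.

33.22

With y = 0.1175:
  t   CF        PV=CF/(1+0.1175)^t    t·PV        t(t+1)·PV
  1       125.00       111.8568       111.8568         223.7136
  2       125.00       100.0956       200.1912         600.5735
  3       125.00        89.5710       268.7130       1,074.8520
  4       125.00        80.1530       320.6121       1,603.0604
  5       125.00        71.7253       358.6265       2,151.7589
  6    50,125.00    25,737.6680   154,426.0081   1,080,982.0569
  Σ                 26,191.0698   155,686.0077   1,086,636.0154
P = 26,191.0698.
Convexity = Σ t(t+1)·PV / [P·(1+y)²] = 1,086,636.0154 / (26,191.0698 × 1.248806) = 33.22277.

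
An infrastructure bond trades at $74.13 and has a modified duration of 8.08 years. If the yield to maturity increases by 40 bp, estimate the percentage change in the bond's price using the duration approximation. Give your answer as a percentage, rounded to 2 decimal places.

-3.23%

Duration approximation: ΔP/P ≈ -D_mod · Δy = -8.08 × (+0.004) = -0.032320.
As a percentage: -3.2320%.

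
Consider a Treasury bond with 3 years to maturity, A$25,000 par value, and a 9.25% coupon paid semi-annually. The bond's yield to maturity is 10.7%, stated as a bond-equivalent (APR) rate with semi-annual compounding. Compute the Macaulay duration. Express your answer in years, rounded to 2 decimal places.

Periodic yield y = 0.0535. Discount each cash flow and weight by its period:
  t   CF        PV=CF/(1+0.0535)^t    t·PV
  1     1,156.25     1,097.5320     1,097.5320
  2     1,156.25     1,041.7960     2,083.5919
  3     1,156.25       988.8903     2,966.6710
  4     1,156.25       938.6714     3,754.6856
  5     1,156.25       891.0028     4,455.0138
  6    26,156.25    19,132.3466   114,794.0796
  Σ                 24,090.2391   129,151.5739
Price P = Σ PV = 24,090.2391.
Macaulay duration = Σ(t·PV) / P = 129,151.5739 / 24,090.2391 = 5.36116 half-year periods.
In years: 5.36116 / 2 = 2.68058 years.

2.68 years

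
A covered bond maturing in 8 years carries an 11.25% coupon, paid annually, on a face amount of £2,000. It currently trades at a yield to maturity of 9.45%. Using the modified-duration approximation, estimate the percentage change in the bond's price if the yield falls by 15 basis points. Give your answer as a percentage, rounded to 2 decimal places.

Periodic yield y = 0.0945. Modified duration first:
  t   CF        PV=CF/(1+0.0945)^t    t·PV
  1       225.00       205.5733       205.5733
  2       225.00       187.8240       375.6479
  3       225.00       171.6071       514.8213
  4       225.00       156.7904       627.1616
  5       225.00       143.2530       716.2649
  6       225.00       130.8844       785.3065
  7       225.00       119.5837       837.0862
  8     2,225.00     1,080.4480     8,643.5844
  Σ                  2,195.9640    12,705.4461
P = 2,195.9640; D_Mac = 5.78582 yrs; D_mod = 5.78582/(1+0.0945) = 5.28627 yrs.
ΔP/P ≈ -D_mod · Δy = -5.28627 × (-0.0015) = +0.007929 = +0.7929%.

+0.79%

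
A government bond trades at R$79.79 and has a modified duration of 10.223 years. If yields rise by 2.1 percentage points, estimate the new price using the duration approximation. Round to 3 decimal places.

R$62.660

Duration approximation: ΔP/P ≈ -D_mod · Δy = -10.223 × (+0.021) = -0.214683.
New price ≈ 79.79 × (1 - 0.214683) = 62.66044343.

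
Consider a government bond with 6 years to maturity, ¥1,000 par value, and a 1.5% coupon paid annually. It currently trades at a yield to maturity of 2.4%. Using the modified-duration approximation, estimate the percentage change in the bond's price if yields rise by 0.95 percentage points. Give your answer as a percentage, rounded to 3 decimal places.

-5.358%

Periodic yield y = 0.024. Modified duration first:
  t   CF        PV=CF/(1+0.024)^t    t·PV
  1        15.00        14.6484        14.6484
  2        15.00        14.3051        28.6102
  3        15.00        13.9698        41.9095
  4        15.00        13.6424        54.5697
  5        15.00        13.3227        66.6134
  6     1,015.00       880.3722     5,282.2330
  Σ                    950.2607     5,488.5842
P = 950.2607; D_Mac = 5.77587 yrs; D_mod = 5.77587/(1+0.024) = 5.64050 yrs.
ΔP/P ≈ -D_mod · Δy = -5.64050 × (+0.0095) = -0.053585 = -5.3585%.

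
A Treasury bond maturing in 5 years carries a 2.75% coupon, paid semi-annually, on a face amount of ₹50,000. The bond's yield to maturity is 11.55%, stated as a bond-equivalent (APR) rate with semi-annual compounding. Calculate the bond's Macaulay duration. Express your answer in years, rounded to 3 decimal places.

4.623 years

Periodic yield y = 0.05775. Discount each cash flow and weight by its period:
  t   CF        PV=CF/(1+0.05775)^t    t·PV
  1       687.50       649.9645       649.9645
  2       687.50       614.4784     1,228.9568
  3       687.50       580.9297     1,742.7892
  4       687.50       549.2127     2,196.8508
  5       687.50       519.2273     2,596.1366
  6       687.50       490.8791     2,945.2743
  7       687.50       464.0785     3,248.5496
  8       687.50       438.7412     3,509.9297
  9       687.50       414.7872     3,733.0852
  10   50,687.50    28,911.4938   289,114.9381
  Σ                 33,633.7925   310,966.4749
Price P = Σ PV = 33,633.7925.
Macaulay duration = Σ(t·PV) / P = 310,966.4749 / 33,633.7925 = 9.24566 half-year periods.
In years: 9.24566 / 2 = 4.62283 years.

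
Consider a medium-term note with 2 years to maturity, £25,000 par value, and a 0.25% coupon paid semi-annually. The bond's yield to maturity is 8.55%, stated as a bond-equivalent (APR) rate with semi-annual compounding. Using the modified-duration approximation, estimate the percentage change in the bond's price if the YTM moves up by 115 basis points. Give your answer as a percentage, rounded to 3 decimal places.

-2.201%

Periodic yield y = 0.04275. Modified duration first:
  t   CF        PV=CF/(1+0.04275)^t    t·PV
  1        31.25        29.9688        29.9688
  2        31.25        28.7402        57.4804
  3        31.25        27.5619        82.6858
  4    25,031.25    21,171.9931    84,687.9724
  Σ                 21,258.2640    84,858.1073
P = 21,258.2640; D_Mac = 3.99177 half-year periods = 1.99589 yrs; D_mod = 1.99589/(1+0.04275) = 1.91406 yrs.
ΔP/P ≈ -D_mod · Δy = -1.91406 × (+0.0115) = -0.022012 = -2.2012%.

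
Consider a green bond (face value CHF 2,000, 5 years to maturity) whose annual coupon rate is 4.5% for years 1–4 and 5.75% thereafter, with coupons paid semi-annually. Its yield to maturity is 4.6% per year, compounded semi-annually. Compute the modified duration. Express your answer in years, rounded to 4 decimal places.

Periodic yield y = 0.023. First find Macaulay duration:
  t   CF        PV=CF/(1+0.023)^t    t·PV
  1        45.00        43.9883        43.9883
  2        45.00        42.9993        85.9986
  3        45.00        42.0325       126.0976
  4        45.00        41.0875       164.3501
  5        45.00        40.1638       200.8188
  6        45.00        39.2608       235.5646
  7        45.00        38.3781       268.6465
  8        45.00        37.5152       300.1217
  9        57.50        46.8584       421.7253
  10    2,057.50     1,639.0172    16,390.1718
  Σ                  2,011.3010    18,237.4832
P = 2,011.3010; Macaulay duration = 18,237.4832 / 2,011.3010 = 9.06751 half-year periods = 4.53375 years.
Modified duration = D_Mac / (1 + y) = 4.53375 / 1.023 = 4.43182 years.

4.4318 years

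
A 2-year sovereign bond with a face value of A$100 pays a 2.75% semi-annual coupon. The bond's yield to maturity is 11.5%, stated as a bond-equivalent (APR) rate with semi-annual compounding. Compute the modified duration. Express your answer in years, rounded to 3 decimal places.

Periodic yield y = 0.0575. First find Macaulay duration:
  t   CF        PV=CF/(1+0.0575)^t    t·PV
  1        1.375         1.3002         1.3002
  2        1.375         1.2295         2.4591
  3        1.375         1.1627         3.4881
  4      101.375        81.0605       324.2421
  Σ                     84.7530       331.4894
P = 84.7530; Macaulay duration = 331.4894 / 84.7530 = 3.91124 half-year periods = 1.95562 years.
Modified duration = D_Mac / (1 + y) = 1.95562 / 1.0575 = 1.84929 years.

1.849 years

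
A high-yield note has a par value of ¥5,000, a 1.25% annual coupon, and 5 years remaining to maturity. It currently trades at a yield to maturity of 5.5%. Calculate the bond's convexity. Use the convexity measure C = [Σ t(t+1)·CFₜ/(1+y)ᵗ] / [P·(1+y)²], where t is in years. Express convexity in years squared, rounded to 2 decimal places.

25.97

With y = 0.055:
  t   CF        PV=CF/(1+0.055)^t    t·PV        t(t+1)·PV
  1        62.50        59.2417        59.2417         118.4834
  2        62.50        56.1533       112.3066         336.9197
  3        62.50        53.2259       159.6776         638.7102
  4        62.50        50.4510       201.8042       1,009.0209
  5     5,062.50     3,873.4927    19,367.4633     116,204.7800
  Σ                  4,092.5645    19,900.4933     118,307.9142
P = 4,092.5645.
Convexity = Σ t(t+1)·PV / [P·(1+y)²] = 118,307.9142 / (4,092.5645 × 1.113025) = 25.97248.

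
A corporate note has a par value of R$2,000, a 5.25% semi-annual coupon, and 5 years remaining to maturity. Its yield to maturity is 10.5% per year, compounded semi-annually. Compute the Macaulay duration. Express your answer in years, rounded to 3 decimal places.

4.384 years

Periodic yield y = 0.0525. Discount each cash flow and weight by its period:
  t   CF        PV=CF/(1+0.0525)^t    t·PV
  1        52.50        49.8812        49.8812
  2        52.50        47.3931        94.7862
  3        52.50        45.0291       135.0872
  4        52.50        42.7830       171.1319
  5        52.50        40.6489       203.2445
  6        52.50        38.6213       231.7277
  7        52.50        36.6948       256.8636
  8        52.50        34.8644       278.9154
  9        52.50        33.1253       298.1281
  10    2,052.50     1,230.4448    12,304.4476
  Σ                  1,599.4859    14,024.2133
Price P = Σ PV = 1,599.4859.
Macaulay duration = Σ(t·PV) / P = 14,024.2133 / 1,599.4859 = 8.76795 half-year periods.
In years: 8.76795 / 2 = 4.38398 years.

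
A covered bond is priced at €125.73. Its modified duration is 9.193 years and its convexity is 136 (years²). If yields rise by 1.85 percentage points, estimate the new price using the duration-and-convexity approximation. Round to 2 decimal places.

€107.27

Duration effect: -D_mod·Δy = -9.193 × (+0.0185) = -0.1700705
Convexity effect: ½·C·(Δy)² = 0.5 × 136 × (0.0185)² = +0.0232730
ΔP/P ≈ -0.1700705 + 0.0232730 = -0.1467975
New price ≈ 125.73 × (1 - 0.1467975) = 107.273150325.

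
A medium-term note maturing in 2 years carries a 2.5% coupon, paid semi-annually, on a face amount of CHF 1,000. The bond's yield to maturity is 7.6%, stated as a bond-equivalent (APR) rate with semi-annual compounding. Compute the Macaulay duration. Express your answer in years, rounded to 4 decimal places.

Periodic yield y = 0.038. Discount each cash flow and weight by its period:
  t   CF        PV=CF/(1+0.038)^t    t·PV
  1        12.50        12.0424        12.0424
  2        12.50        11.6015        23.2031
  3        12.50        11.1768        33.5304
  4     1,012.50       872.1790     3,488.7159
  Σ                    906.9997     3,557.4918
Price P = Σ PV = 906.9997.
Macaulay duration = Σ(t·PV) / P = 3,557.4918 / 906.9997 = 3.92226 half-year periods.
In years: 3.92226 / 2 = 1.96113 years.

1.9611 years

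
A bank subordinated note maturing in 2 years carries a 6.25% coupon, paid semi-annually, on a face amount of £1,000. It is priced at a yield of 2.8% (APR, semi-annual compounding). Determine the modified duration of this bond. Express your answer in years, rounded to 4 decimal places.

1.8877 years

Periodic yield y = 0.014. First find Macaulay duration:
  t   CF        PV=CF/(1+0.014)^t    t·PV
  1        31.25        30.8185        30.8185
  2        31.25        30.3930        60.7861
  3        31.25        29.9734        89.9202
  4     1,031.25       975.4660     3,901.8640
  Σ                  1,066.6510     4,083.3889
P = 1,066.6510; Macaulay duration = 4,083.3889 / 1,066.6510 = 3.82823 half-year periods = 1.91412 years.
Modified duration = D_Mac / (1 + y) = 1.91412 / 1.014 = 1.88769 years.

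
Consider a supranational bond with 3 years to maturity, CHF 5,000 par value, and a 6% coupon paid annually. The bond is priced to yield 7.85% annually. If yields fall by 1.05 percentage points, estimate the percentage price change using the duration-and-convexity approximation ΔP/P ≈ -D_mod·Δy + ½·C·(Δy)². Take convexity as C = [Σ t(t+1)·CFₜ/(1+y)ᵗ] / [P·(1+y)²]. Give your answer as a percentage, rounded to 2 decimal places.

+2.81%

With y = 0.0785:
  t   CF        PV=CF/(1+0.0785)^t    t·PV        t(t+1)·PV
  1       300.00       278.1641       278.1641         556.3282
  2       300.00       257.9176       515.8352       1,547.5055
  3     5,300.00     4,224.8901    12,674.6704      50,698.6818
  Σ                  4,760.9719    13,468.6697      52,802.5155
P = 4,760.9719; D_Mac = 2.82897 yrs; D_mod = 2.62306 yrs; C = 9.53496.
Duration effect: -2.62306 × (-0.0105) = +0.027542
Convexity effect: 0.5 × 9.53496 × (-0.0105)² = +0.0005256
ΔP/P ≈ +0.027542 + 0.0005256 = +0.028068 = +2.8068%.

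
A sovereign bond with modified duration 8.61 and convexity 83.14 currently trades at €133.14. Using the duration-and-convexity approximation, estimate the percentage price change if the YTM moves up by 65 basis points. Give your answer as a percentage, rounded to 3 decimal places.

Duration effect: -D_mod·Δy = -8.61 × (+0.0065) = -0.055965
Convexity effect: ½·C·(Δy)² = 0.5 × 83.14 × (0.0065)² = +0.0017563325
ΔP/P ≈ -0.055965 + 0.0017563325 = -0.0542086675
= -5.42086675%.

-5.421%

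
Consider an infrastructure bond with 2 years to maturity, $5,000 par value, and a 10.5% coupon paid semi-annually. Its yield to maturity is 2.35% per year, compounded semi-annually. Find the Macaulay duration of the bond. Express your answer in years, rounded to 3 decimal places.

Periodic yield y = 0.01175. Discount each cash flow and weight by its period:
  t   CF        PV=CF/(1+0.01175)^t    t·PV
  1       262.50       259.4514       259.4514
  2       262.50       256.4383       512.8766
  3       262.50       253.4601       760.3804
  4     5,262.50     5,022.2607    20,089.0430
  Σ                  5,791.6106    21,621.7514
Price P = Σ PV = 5,791.6106.
Macaulay duration = Σ(t·PV) / P = 21,621.7514 / 5,791.6106 = 3.73329 half-year periods.
In years: 3.73329 / 2 = 1.86664 years.

1.867 years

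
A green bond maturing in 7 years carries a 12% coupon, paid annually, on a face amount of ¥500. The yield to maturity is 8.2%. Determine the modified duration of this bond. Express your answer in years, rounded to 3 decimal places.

4.881 years

Periodic yield y = 0.082. First find Macaulay duration:
  t   CF        PV=CF/(1+0.082)^t    t·PV
  1        60.00        55.4529        55.4529
  2        60.00        51.2503       102.5007
  3        60.00        47.3663       142.0989
  4        60.00        43.7766       175.1065
  5        60.00        40.4590       202.2949
  6        60.00        37.3928       224.3566
  7       560.00       322.5501     2,257.8508
  Σ                    598.2480     3,159.6613
P = 598.2480; Macaulay duration = 3,159.6613 / 598.2480 = 5.28152 years.
Modified duration = D_Mac / (1 + y) = 5.28152 / 1.082 = 4.88126 years.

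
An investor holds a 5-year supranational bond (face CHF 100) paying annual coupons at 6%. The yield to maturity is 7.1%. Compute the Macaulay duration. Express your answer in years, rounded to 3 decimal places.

4.451 years

Periodic yield y = 0.071. Discount each cash flow and weight by its year:
  t   CF        PV=CF/(1+0.071)^t    t·PV
  1         6.00         5.6022         5.6022
  2         6.00         5.2309        10.4617
  3         6.00         4.8841        14.6522
  4         6.00         4.5603        18.2412
  5       106.00        75.2244       376.1218
  Σ                     95.5018       425.0792
Price P = Σ PV = 95.5018.
Macaulay duration = Σ(t·PV) / P = 425.0792 / 95.5018 = 4.45101 years.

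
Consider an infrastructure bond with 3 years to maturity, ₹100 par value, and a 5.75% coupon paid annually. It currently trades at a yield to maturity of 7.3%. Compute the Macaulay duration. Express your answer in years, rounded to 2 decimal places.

Periodic yield y = 0.073. Discount each cash flow and weight by its year:
  t   CF        PV=CF/(1+0.073)^t    t·PV
  1         5.75         5.3588         5.3588
  2         5.75         4.9942         9.9885
  3       105.75        85.6015       256.8044
  Σ                     95.9545       272.1517
Price P = Σ PV = 95.9545.
Macaulay duration = Σ(t·PV) / P = 272.1517 / 95.9545 = 2.83626 years.

2.84 years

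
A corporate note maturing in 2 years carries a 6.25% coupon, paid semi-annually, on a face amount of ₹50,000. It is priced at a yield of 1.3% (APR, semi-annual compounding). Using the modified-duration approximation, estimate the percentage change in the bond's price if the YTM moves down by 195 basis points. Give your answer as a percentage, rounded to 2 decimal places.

+3.71%

Periodic yield y = 0.0065. Modified duration first:
  t   CF        PV=CF/(1+0.0065)^t    t·PV
  1     1,562.50     1,552.4093     1,552.4093
  2     1,562.50     1,542.3838     3,084.7677
  3     1,562.50     1,532.4231     4,597.2693
  4    51,562.50    50,243.3801   200,973.5206
  Σ                 54,870.5964   210,207.9669
P = 54,870.5964; D_Mac = 3.83098 half-year periods = 1.91549 yrs; D_mod = 1.91549/(1+0.0065) = 1.90312 yrs.
ΔP/P ≈ -D_mod · Δy = -1.90312 × (-0.0195) = +0.037111 = +3.7111%.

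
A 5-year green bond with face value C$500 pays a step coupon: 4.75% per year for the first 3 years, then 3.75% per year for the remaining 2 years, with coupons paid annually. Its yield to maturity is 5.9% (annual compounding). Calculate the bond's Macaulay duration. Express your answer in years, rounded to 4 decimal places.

Periodic yield y = 0.059. Discount each cash flow and weight by its year:
  t   CF        PV=CF/(1+0.059)^t    t·PV
  1        23.75        22.4268        22.4268
  2        23.75        21.1774        42.3547
  3        23.75        19.9975        59.9925
  4        18.75        14.9079        59.6317
  5       518.75       389.4739     1,947.3693
  Σ                    467.9835     2,131.7750
Price P = Σ PV = 467.9835.
Macaulay duration = Σ(t·PV) / P = 2,131.7750 / 467.9835 = 4.55524 years.

4.5552 years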